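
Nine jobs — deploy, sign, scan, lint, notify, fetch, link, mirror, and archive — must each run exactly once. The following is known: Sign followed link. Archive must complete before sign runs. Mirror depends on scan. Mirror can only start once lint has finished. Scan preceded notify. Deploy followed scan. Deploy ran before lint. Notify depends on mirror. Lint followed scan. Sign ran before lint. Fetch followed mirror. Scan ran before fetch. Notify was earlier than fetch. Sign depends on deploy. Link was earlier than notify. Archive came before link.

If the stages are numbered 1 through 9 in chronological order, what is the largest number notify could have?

Notify must come before fetch — 1 stage forced after it.
Everything else can be placed before notify in some valid order, so notify can sit as late as position 9 − 1 = 8.

8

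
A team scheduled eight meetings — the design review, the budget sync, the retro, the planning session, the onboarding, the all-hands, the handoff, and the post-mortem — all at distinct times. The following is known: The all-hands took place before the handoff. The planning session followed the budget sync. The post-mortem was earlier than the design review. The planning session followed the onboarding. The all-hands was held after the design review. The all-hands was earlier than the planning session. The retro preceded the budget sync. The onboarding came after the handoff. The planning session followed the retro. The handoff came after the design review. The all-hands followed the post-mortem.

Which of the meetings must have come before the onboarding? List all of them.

Directly stated before the onboarding: the handoff.
The all-hands reaches the onboarding via the all-hands → the handoff → the onboarding.
The design review reaches the onboarding via the design review → the handoff → the onboarding.
The post-mortem reaches the onboarding via the post-mortem → the design review → the handoff → the onboarding.
No chain forces the retro (or any of the others) ahead of the onboarding.

the all-hands, the design review, the handoff, the post-mortem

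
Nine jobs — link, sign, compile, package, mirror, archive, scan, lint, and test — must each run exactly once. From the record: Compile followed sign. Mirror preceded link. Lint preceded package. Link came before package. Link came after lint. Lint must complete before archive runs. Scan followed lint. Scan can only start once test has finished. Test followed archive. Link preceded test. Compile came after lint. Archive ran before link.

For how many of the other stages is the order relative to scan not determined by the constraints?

Forced before scan: archive, link, lint, mirror, and test.
That leaves compile, package, and sign with no forced order relative to scan — 3.

3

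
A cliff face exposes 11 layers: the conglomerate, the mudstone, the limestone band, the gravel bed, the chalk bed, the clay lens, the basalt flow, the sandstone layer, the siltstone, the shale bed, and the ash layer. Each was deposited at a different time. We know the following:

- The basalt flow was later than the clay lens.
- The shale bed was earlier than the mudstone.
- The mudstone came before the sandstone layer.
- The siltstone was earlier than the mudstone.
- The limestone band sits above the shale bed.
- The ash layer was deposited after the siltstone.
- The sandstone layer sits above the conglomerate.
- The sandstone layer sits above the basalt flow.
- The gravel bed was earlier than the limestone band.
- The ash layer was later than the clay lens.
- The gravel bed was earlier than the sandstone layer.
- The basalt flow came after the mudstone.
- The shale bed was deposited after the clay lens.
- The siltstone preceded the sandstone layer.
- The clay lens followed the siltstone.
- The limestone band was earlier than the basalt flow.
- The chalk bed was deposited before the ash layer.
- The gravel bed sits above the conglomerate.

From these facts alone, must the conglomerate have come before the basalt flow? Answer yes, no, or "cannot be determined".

yes

Chain the constraints: the conglomerate → the gravel bed → the limestone band → the basalt flow. Each link is directly stated, so the conglomerate comes before the basalt flow.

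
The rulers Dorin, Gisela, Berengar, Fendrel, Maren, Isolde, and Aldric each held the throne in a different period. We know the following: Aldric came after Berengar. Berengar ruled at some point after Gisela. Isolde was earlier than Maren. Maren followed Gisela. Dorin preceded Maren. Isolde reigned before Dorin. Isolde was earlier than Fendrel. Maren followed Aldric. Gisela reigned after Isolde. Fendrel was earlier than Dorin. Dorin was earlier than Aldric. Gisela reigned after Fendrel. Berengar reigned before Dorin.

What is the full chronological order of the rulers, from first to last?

Isolde, Fendrel, Gisela, Berengar, Dorin, Aldric, Maren

The constraints fix every adjacent pair, so only one ordering works:
Isolde → Fendrel → Gisela → Berengar → Dorin → Aldric → Maren.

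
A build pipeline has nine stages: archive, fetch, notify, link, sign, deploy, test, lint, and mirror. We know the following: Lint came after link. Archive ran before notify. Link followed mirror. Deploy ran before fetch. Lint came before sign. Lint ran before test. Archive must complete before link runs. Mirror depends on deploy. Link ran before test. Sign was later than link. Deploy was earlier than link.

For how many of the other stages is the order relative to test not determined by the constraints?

Forced before test: archive, deploy, link, lint, and mirror.
That leaves fetch, notify, and sign with no forced order relative to test — 3.

3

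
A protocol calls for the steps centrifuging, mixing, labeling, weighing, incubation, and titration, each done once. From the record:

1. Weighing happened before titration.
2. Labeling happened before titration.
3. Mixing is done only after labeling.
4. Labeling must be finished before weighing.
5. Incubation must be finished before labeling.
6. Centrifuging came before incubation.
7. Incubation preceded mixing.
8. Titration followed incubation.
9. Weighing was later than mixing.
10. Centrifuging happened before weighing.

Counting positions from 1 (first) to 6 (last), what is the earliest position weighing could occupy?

Centrifuging, incubation, labeling, and mixing must all come before weighing — 4 forced predecessors.
Nothing else is forced ahead of weighing, so its earliest slot is position 4 + 1 = 5.

5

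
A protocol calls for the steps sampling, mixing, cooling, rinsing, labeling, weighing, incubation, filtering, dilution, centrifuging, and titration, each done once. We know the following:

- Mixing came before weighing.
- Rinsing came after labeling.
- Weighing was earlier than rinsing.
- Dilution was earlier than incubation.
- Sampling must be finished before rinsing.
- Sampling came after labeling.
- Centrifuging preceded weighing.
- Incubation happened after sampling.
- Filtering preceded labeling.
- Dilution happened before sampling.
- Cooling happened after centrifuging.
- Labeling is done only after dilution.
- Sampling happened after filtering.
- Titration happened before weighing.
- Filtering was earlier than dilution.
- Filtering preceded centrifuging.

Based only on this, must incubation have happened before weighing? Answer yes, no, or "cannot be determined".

No chain of stated constraints runs from incubation to weighing, and none runs from weighing to incubation either.
So the relative order of incubation and weighing is not fixed by the given facts.

cannot be determined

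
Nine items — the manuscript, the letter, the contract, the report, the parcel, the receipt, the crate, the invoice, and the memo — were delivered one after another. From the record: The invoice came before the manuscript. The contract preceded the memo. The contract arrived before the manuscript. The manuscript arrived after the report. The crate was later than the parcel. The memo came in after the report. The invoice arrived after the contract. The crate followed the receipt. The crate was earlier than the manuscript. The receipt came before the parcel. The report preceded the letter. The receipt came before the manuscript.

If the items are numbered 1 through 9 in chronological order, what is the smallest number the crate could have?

3

The parcel and the receipt must both come before the crate — 2 forced predecessors.
Nothing else is forced ahead of the crate, so its earliest slot is position 2 + 1 = 3.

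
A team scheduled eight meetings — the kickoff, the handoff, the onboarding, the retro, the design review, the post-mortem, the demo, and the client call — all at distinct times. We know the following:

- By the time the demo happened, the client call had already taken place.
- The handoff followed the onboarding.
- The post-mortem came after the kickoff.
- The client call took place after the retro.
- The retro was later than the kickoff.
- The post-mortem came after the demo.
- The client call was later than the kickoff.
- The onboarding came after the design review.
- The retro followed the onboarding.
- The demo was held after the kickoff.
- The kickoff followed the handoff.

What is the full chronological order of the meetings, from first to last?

the design review, the onboarding, the handoff, the kickoff, the retro, the client call, the demo, the post-mortem

The constraints fix every adjacent pair, so only one ordering works:
the design review → the onboarding → the handoff → the kickoff → the retro → the client call → the demo → the post-mortem.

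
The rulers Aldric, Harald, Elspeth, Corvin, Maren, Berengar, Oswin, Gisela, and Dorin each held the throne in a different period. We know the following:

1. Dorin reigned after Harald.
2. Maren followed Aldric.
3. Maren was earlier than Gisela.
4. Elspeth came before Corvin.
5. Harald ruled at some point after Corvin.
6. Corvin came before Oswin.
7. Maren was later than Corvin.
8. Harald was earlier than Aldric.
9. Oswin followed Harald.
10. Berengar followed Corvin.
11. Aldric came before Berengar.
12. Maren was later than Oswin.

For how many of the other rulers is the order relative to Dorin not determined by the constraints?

Forced before Dorin: Corvin, Elspeth, and Harald.
That leaves Aldric, Berengar, Gisela, Maren, and Oswin with no forced order relative to Dorin — 5.

5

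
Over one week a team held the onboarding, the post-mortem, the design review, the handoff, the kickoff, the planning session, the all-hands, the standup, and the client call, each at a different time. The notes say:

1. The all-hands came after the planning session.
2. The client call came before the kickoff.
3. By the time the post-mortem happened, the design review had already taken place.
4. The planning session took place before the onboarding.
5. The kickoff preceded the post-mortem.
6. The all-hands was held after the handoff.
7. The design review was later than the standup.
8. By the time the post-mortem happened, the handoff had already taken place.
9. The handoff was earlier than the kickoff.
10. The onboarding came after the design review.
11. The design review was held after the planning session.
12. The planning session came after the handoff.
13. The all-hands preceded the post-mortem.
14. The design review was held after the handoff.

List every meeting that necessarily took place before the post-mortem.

the all-hands, the client call, the design review, the handoff, the kickoff, the planning session, the standup

Directly stated before the post-mortem: the all-hands, the design review, the handoff, and the kickoff.
The client call reaches the post-mortem via the client call → the kickoff → the post-mortem.
The planning session reaches the post-mortem via the planning session → the all-hands → the post-mortem.
The standup reaches the post-mortem via the standup → the design review → the post-mortem.
No chain forces the onboarding ahead of the post-mortem.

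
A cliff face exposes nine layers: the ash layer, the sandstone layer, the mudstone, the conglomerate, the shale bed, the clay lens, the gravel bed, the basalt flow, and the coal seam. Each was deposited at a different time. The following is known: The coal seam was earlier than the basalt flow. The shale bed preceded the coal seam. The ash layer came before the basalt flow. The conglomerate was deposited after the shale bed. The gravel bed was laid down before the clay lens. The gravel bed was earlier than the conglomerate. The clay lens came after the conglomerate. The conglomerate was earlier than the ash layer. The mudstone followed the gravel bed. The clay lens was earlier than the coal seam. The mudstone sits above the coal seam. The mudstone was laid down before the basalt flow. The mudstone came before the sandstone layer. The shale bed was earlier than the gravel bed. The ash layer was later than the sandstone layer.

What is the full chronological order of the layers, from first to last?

the shale bed, the gravel bed, the conglomerate, the clay lens, the coal seam, the mudstone, the sandstone layer, the ash layer, the basalt flow

The constraints fix every adjacent pair, so only one ordering works:
the shale bed → the gravel bed → the conglomerate → the clay lens → the coal seam → the mudstone → the sandstone layer → the ash layer → the basalt flow.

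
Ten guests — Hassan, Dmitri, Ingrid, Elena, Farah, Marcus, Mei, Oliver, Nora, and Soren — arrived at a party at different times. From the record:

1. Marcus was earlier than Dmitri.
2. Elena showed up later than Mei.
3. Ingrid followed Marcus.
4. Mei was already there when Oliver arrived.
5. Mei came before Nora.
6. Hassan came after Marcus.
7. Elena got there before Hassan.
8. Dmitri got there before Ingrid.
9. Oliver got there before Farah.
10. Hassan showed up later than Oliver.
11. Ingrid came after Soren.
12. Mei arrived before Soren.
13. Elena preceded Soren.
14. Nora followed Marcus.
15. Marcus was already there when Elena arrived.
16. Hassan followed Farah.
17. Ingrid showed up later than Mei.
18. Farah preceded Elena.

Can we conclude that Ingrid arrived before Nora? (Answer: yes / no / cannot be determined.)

cannot be determined

No chain of stated constraints runs from Ingrid to Nora, and none runs from Nora to Ingrid either.
So the relative order of Ingrid and Nora is not fixed by the given facts.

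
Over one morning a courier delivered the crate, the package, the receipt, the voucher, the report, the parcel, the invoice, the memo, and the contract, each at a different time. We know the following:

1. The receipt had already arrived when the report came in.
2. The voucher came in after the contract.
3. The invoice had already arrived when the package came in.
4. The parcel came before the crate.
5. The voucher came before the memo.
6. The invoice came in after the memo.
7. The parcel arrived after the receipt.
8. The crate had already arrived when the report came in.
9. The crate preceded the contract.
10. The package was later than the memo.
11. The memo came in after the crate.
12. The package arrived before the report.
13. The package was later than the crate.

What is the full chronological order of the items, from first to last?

the receipt, the parcel, the crate, the contract, the voucher, the memo, the invoice, the package, the report

The constraints fix every adjacent pair, so only one ordering works:
the receipt → the parcel → the crate → the contract → the voucher → the memo → the invoice → the package → the report.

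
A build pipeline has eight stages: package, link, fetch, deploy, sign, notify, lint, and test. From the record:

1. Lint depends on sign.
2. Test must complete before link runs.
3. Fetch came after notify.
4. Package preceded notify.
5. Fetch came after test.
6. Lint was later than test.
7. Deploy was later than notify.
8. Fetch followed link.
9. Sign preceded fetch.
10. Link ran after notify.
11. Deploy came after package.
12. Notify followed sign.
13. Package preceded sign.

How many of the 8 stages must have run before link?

4

Directly stated before link: notify and test.
Package reaches link via package → notify → link.
Sign reaches link via sign → notify → link.
No chain forces deploy (or any of the others) ahead of link.
That's notify, package, sign, and test — 4 in all.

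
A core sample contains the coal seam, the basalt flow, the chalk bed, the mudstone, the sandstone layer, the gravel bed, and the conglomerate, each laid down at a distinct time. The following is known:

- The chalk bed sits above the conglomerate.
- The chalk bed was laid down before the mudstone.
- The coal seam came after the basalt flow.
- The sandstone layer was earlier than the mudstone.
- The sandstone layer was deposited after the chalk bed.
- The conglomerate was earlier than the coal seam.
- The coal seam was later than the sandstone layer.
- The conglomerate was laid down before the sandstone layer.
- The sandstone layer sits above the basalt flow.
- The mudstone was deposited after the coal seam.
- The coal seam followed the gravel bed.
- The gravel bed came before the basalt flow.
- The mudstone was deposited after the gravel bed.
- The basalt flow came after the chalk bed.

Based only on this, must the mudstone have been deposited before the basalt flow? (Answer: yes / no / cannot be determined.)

Tracing the constraints gives the basalt flow → the sandstone layer → the mudstone, so the basalt flow must come before the mudstone.
That means the mudstone cannot be before the basalt flow.

no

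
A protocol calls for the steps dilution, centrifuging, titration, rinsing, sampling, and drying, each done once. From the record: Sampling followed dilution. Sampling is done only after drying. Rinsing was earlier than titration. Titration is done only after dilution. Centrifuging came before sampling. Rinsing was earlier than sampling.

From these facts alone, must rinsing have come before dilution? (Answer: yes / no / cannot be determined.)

cannot be determined

No chain of stated constraints runs from rinsing to dilution, and none runs from dilution to rinsing either.
So the relative order of rinsing and dilution is not fixed by the given facts.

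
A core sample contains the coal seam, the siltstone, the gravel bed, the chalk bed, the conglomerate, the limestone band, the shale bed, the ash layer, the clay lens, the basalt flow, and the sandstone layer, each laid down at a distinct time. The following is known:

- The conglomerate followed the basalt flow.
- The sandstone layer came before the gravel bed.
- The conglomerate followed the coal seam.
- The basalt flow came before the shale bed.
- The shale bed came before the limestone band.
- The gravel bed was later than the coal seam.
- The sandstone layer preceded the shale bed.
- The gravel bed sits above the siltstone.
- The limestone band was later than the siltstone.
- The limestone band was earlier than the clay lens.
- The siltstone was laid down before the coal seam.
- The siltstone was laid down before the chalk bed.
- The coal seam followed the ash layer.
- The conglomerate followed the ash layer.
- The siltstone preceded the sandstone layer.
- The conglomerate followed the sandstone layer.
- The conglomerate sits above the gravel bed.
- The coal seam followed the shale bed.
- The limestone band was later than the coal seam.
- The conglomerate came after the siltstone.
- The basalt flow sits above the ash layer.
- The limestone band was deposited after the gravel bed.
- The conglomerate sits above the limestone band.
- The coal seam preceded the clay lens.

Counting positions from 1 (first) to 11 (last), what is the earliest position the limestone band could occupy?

8

The ash layer, the basalt flow, the coal seam, the gravel bed, the sandstone layer, the shale bed, and the siltstone must all come before the limestone band — 7 forced predecessors.
Nothing else is forced ahead of the limestone band, so its earliest slot is position 7 + 1 = 8.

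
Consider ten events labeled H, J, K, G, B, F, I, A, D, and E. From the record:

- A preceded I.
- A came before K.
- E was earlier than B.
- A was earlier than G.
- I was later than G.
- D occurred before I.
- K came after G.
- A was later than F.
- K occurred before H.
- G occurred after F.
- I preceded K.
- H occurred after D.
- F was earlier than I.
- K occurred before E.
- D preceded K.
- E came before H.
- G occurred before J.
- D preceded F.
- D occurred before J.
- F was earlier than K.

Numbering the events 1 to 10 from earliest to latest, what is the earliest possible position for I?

A, D, F, and G must all come before I — 4 forced predecessors.
Nothing else is forced ahead of I, so its earliest slot is position 4 + 1 = 5.

5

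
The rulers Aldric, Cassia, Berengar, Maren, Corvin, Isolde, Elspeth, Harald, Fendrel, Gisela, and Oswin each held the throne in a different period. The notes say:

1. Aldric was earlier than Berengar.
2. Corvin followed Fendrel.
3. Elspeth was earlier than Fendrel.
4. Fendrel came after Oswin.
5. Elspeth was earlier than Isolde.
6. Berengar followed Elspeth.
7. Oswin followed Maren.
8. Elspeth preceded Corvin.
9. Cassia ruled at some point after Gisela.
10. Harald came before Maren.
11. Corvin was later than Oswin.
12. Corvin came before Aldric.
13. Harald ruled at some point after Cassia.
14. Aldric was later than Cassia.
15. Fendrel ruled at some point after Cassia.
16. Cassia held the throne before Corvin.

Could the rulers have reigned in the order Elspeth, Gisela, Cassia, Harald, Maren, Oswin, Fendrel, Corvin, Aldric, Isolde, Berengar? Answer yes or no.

yes

Check each stated constraint against the proposed order — e.g. Elspeth is ahead of Isolde; Elspeth is ahead of Berengar. Every pair is in the required order; nothing is violated.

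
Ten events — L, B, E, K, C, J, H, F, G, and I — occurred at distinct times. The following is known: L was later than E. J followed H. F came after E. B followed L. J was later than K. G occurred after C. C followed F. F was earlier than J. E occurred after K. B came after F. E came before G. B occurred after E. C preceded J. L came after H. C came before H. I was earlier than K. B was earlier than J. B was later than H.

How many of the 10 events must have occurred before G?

5

Directly stated before G: C and E.
F reaches G via F → C → G.
I reaches G via I → K → E → G.
K reaches G via K → E → G.
No chain forces H (or any of the others) ahead of G.
That's C, E, F, I, and K — 5 in all.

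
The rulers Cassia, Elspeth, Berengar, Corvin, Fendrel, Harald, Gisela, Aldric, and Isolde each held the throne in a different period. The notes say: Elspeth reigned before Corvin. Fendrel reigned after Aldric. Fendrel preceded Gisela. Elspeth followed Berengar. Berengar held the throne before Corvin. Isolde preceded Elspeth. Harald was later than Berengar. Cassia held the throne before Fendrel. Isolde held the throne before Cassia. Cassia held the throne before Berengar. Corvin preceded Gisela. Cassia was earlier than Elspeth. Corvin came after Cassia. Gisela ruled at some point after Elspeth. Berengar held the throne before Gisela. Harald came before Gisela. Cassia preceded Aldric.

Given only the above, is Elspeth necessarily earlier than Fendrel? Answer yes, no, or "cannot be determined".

cannot be determined

No chain of stated constraints runs from Elspeth to Fendrel, and none runs from Fendrel to Elspeth either.
So the relative order of Elspeth and Fendrel is not fixed by the given facts.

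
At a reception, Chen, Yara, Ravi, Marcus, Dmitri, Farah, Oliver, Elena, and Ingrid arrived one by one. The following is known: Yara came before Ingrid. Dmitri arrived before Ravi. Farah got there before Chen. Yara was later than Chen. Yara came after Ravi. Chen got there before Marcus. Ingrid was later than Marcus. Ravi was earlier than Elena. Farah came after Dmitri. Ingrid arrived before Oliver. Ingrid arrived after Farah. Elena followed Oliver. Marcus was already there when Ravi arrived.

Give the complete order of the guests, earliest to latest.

Dmitri, Farah, Chen, Marcus, Ravi, Yara, Ingrid, Oliver, Elena

The constraints fix every adjacent pair, so only one ordering works:
Dmitri → Farah → Chen → Marcus → Ravi → Yara → Ingrid → Oliver → Elena.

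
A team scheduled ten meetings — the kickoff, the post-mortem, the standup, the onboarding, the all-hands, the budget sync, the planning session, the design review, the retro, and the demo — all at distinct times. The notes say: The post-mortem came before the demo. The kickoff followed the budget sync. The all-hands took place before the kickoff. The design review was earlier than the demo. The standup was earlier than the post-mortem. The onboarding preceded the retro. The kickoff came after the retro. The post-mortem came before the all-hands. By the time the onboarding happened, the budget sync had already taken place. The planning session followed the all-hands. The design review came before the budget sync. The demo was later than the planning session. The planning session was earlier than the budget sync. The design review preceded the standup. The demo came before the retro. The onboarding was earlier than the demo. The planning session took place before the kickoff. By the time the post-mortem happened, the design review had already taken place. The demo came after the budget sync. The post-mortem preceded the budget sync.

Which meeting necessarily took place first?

The design review has a chain of constraints placing it before every other meeting, so the design review must be first.

the design review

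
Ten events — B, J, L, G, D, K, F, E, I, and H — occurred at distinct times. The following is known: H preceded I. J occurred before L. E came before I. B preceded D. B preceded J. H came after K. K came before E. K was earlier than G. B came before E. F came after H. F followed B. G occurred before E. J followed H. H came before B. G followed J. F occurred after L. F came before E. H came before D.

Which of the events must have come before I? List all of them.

Directly stated before I: E and H.
B reaches I via B → E → I.
F reaches I via F → E → I.
G reaches I via G → E → I.
Likewise J, K, and L each reach I by chaining the stated constraints.
No chain forces D ahead of I.

B, E, F, G, H, J, K, L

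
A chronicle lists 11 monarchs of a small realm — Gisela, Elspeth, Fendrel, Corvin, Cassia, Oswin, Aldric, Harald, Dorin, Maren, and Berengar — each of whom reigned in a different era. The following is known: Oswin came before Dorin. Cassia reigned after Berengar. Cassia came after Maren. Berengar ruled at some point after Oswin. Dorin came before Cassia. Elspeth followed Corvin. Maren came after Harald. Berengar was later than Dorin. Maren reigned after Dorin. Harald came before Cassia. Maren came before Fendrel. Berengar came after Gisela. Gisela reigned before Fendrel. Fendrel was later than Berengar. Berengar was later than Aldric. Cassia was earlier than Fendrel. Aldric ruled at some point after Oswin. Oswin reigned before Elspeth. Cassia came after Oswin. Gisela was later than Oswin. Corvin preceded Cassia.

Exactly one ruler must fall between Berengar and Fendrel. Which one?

Tracing the constraints gives Berengar → Cassia → Fendrel, so Cassia sits after Berengar and before Fendrel.
No other ruler is forced both after Berengar and before Fendrel.

Cassia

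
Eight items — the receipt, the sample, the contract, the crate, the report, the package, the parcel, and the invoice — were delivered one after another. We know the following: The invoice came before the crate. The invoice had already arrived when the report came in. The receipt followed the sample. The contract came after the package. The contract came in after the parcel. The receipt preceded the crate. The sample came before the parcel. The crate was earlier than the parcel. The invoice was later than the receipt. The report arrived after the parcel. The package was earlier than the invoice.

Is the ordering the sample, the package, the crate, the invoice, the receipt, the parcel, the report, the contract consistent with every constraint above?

The constraints require the receipt before the invoice, but in the proposed sequence the invoice appears ahead of the receipt. That one violation is enough.

no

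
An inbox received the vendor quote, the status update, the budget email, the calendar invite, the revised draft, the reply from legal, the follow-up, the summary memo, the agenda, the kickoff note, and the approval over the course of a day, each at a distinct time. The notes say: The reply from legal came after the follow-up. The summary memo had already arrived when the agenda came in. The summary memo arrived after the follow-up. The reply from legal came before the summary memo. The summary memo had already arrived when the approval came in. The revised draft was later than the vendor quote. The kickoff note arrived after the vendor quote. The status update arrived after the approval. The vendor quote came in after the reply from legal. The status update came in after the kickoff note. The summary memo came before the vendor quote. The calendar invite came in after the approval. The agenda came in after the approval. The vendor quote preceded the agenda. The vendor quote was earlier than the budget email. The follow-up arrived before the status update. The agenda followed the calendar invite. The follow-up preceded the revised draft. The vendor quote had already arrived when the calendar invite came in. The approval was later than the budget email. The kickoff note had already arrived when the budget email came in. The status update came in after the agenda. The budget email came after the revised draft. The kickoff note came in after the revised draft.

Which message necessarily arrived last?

the status update

Every other message has a chain of constraints placing it before the status update, so the status update is last.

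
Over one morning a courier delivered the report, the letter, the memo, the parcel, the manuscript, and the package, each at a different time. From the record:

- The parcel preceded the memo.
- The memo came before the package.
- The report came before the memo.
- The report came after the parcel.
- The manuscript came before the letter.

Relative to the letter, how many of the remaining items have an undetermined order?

Forced before the letter: the manuscript.
That leaves the memo, the package, the parcel, and the report with no forced order relative to the letter — 4.

4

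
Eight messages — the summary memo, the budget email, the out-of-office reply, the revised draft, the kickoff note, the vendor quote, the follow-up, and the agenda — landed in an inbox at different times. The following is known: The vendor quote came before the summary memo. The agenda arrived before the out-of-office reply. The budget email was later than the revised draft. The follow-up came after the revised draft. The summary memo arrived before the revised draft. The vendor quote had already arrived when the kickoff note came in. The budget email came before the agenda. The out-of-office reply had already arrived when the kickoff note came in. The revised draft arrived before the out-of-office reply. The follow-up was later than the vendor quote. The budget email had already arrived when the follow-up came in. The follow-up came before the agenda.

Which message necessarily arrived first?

the vendor quote

The vendor quote has a chain of constraints placing it before every other message, so the vendor quote must be first.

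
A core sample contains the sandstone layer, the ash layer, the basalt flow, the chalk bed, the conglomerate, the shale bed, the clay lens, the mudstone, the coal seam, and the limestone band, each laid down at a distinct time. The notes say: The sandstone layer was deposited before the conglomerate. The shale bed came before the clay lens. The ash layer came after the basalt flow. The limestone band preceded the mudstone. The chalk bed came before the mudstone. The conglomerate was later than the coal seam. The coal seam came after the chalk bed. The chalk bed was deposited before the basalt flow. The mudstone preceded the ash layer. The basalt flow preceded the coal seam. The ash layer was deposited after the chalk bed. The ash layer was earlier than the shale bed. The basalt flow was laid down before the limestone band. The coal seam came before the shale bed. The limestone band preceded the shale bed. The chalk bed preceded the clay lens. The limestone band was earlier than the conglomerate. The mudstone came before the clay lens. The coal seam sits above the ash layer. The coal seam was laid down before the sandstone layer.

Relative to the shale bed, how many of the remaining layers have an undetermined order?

2

Forced before the shale bed: the ash layer, the basalt flow, the chalk bed, the coal seam, the limestone band, and the mudstone; forced after the shale bed: the clay lens.
That leaves the conglomerate and the sandstone layer with no forced order relative to the shale bed — 2.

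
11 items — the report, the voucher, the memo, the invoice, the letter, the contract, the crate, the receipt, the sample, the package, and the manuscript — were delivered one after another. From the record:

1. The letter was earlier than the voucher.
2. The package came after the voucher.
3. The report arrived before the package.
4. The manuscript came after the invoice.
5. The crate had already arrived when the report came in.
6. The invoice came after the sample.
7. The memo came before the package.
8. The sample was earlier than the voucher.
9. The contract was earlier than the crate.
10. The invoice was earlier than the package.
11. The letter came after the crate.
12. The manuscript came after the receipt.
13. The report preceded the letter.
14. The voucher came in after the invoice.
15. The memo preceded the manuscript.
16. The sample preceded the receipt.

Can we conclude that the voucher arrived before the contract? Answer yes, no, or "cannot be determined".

no

Tracing the constraints gives the contract → the crate → the letter → the voucher, so the contract must come before the voucher.
That means the voucher cannot be before the contract.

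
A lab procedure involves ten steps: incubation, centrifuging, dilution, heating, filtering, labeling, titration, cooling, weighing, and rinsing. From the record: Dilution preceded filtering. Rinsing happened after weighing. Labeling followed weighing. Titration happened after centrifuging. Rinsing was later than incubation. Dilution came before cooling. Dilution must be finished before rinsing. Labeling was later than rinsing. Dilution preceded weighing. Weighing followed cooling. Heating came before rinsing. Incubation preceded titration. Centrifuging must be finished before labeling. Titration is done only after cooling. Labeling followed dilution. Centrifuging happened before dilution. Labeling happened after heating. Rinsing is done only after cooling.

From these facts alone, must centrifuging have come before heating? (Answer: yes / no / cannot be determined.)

cannot be determined

No chain of stated constraints runs from centrifuging to heating, and none runs from heating to centrifuging either.
So the relative order of centrifuging and heating is not fixed by the given facts.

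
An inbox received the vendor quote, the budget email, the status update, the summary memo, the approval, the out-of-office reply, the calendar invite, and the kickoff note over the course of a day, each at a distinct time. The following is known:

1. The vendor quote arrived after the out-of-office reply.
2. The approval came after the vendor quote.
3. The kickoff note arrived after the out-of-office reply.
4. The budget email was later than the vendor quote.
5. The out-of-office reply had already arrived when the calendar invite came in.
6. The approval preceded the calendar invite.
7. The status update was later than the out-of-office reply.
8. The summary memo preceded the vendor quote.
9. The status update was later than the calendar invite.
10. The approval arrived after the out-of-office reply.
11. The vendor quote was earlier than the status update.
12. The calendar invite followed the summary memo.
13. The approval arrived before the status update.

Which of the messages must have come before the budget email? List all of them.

the out-of-office reply, the summary memo, the vendor quote

Directly stated before the budget email: the vendor quote.
The out-of-office reply reaches the budget email via the out-of-office reply → the vendor quote → the budget email.
The summary memo reaches the budget email via the summary memo → the vendor quote → the budget email.
No chain forces the kickoff note (or any of the others) ahead of the budget email.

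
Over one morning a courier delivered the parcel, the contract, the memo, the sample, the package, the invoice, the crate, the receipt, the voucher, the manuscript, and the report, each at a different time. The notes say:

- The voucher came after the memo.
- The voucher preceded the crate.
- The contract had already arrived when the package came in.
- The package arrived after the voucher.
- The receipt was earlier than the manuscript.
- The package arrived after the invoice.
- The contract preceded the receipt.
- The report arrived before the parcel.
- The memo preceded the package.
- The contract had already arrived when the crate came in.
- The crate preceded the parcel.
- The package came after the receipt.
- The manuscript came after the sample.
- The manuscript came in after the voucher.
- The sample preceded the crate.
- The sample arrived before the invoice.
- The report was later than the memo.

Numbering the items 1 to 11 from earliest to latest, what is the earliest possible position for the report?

The memo must come before the report — 1 forced predecessor.
Nothing else is forced ahead of the report, so its earliest slot is position 1 + 1 = 2.

2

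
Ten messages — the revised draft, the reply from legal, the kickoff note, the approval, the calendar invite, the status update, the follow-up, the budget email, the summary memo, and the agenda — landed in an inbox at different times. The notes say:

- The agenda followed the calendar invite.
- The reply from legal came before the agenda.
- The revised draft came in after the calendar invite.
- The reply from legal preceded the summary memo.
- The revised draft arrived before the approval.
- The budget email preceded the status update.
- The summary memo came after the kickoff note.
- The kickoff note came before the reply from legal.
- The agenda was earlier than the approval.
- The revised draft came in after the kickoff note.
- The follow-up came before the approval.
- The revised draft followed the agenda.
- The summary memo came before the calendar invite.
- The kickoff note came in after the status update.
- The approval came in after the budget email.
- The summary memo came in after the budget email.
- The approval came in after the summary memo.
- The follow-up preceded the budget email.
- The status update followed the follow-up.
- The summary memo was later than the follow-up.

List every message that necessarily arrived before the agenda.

Directly stated before the agenda: the calendar invite and the reply from legal.
The budget email reaches the agenda via the budget email → the summary memo → the calendar invite → the agenda.
The follow-up reaches the agenda via the follow-up → the summary memo → the calendar invite → the agenda.
The kickoff note reaches the agenda via the kickoff note → the reply from legal → the agenda.
Likewise the status update and the summary memo each reach the agenda by chaining the stated constraints.
No chain forces the revised draft (or any of the others) ahead of the agenda.

the budget email, the calendar invite, the follow-up, the kickoff note, the reply from legal, the status update, the summary memo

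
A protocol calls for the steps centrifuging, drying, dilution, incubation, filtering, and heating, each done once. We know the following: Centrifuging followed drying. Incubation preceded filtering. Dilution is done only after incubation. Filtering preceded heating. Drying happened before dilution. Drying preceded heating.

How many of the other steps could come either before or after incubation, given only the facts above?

2

Forced after incubation: dilution, filtering, and heating.
That leaves centrifuging and drying with no forced order relative to incubation — 2.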